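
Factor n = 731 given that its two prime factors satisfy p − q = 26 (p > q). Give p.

Since p = q + 26, we have 731 = q(q + 26), so q² + 26q − 731 = 0.
Discriminant: 26² + 4·731 = 676 + 2924 = 3600; √3600 = 60.
q = (−26 + 60)/2 = 17, and p = q + 26 = 43.
Check: 17 · 43 = 731.

43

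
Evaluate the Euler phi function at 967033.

934800

Factor: 967033 = 61 · 83 · 191.
φ(967033) = (61−1) · (83−1) · (191−1) = 60 · 82 · 190 = 934800.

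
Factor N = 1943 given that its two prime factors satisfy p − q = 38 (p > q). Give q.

Since p = q + 38, we have 1943 = q(q + 38), so q² + 38q − 1943 = 0.
Discriminant: 38² + 4·1943 = 1444 + 7772 = 9216; √9216 = 96.
q = (−38 + 96)/2 = 29, and p = q + 38 = 67.
Check: 29 · 67 = 1943.

29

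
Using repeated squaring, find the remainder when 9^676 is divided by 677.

1

9^1 ≡ 9 (mod 677)
9^2 ≡ 9^2 = 81 ≡ 81 (mod 677)
9^4 ≡ 81^2 = 6561 ≡ 468 (mod 677)
9^8 ≡ 468^2 = 219024 ≡ 353 (mod 677)
9^16 ≡ 353^2 = 124609 ≡ 41 (mod 677)
9^32 ≡ 41^2 = 1681 ≡ 327 (mod 677)
9^64 ≡ 327^2 = 106929 ≡ 640 (mod 677)
9^128 ≡ 640^2 = 409600 ≡ 15 (mod 677)
9^256 ≡ 15^2 = 225 ≡ 225 (mod 677)
9^512 ≡ 225^2 = 50625 ≡ 527 (mod 677)
676 = 512 + 128 + 32 + 4 in binary powers of 2.
So 9^676 ≡ 527 · 15 · 327 · 468 ≡ 1 (mod 677).
Since the result is 1, base 9 gives no evidence that 677 is composite.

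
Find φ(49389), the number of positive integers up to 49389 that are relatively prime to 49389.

32400

Factor: 49389 = 3 · 101 · 163.
φ(49389) = (3−1) · (101−1) · (163−1) = 2 · 100 · 162 = 32400.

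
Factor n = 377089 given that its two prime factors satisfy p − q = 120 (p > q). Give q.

557

Since p = q + 120, we have 377089 = q(q + 120), so q² + 120q − 377089 = 0.
Discriminant: 120² + 4·377089 = 14400 + 1508356 = 1522756; √1522756 = 1234.
q = (−120 + 1234)/2 = 557, and p = q + 120 = 677.
Check: 557 · 677 = 377089.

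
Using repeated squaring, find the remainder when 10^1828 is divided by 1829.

226

10^1 ≡ 10 (mod 1829)
10^2 ≡ 10^2 = 100 ≡ 100 (mod 1829)
10^4 ≡ 100^2 = 10000 ≡ 855 (mod 1829)
10^8 ≡ 855^2 = 731025 ≡ 1254 (mod 1829)
10^16 ≡ 1254^2 = 1572516 ≡ 1405 (mod 1829)
10^32 ≡ 1405^2 = 1974025 ≡ 534 (mod 1829)
10^64 ≡ 534^2 = 285156 ≡ 1661 (mod 1829)
10^128 ≡ 1661^2 = 2758921 ≡ 789 (mod 1829)
10^256 ≡ 789^2 = 622521 ≡ 661 (mod 1829)
10^512 ≡ 661^2 = 436921 ≡ 1619 (mod 1829)
10^1024 ≡ 1619^2 = 2621161 ≡ 204 (mod 1829)
1828 = 1024 + 512 + 256 + 32 + 4 in binary powers of 2.
So 10^1828 ≡ 204 · 1619 · 661 · 534 · 855 ≡ 226 (mod 1829).
Since 226 ≠ 1, base 10 is a Fermat witness: 1829 is composite.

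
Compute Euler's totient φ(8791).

8584

Factor: 8791 = 59 · 149.
φ(8791) = (59−1) · (149−1) = 58 · 148 = 8584.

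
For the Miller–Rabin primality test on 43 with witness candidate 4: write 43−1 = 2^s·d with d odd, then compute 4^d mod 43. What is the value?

43 − 1 = 42 = 2^1 · 21, so d = 21.
4^1 ≡ 4 (mod 43)
4^2 ≡ 4^2 = 16 ≡ 16 (mod 43)
4^4 ≡ 16^2 = 256 ≡ 41 (mod 43)
4^8 ≡ 41^2 = 1681 ≡ 4 (mod 43)
4^16 ≡ 4^2 = 16 ≡ 16 (mod 43)
21 = 16 + 4 + 1 in binary powers of 2.
So 4^21 ≡ 16 · 41 · 4 ≡ 1 (mod 43).
Since 4^d ≡ 1 (mod 43), base 4 does not prove 43 composite.

1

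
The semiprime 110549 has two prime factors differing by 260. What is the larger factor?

487

Since p = q + 260, we have 110549 = q(q + 260), so q² + 260q − 110549 = 0.
Discriminant: 260² + 4·110549 = 67600 + 442196 = 509796; √509796 = 714.
q = (−260 + 714)/2 = 227, and p = q + 260 = 487.
Check: 227 · 487 = 110549.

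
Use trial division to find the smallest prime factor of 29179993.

79

29179993 is odd.
Digit sum 49, not divisible by 3.
Ends in 3: not divisible by 5.
7: 29179993 = 7·4168570 + 3
11: 29179993 = 11·2652726 + 7
13: 29179993 = 13·2244614 + 11
17: 29179993 = 17·1716470 + 3
19: 29179993 = 19·1535789 + 2
23: 29179993 = 23·1268695 + 8
29: 29179993 = 29·1006206 + 19
31: 29179993 = 31·941290 + 3
37: 29179993 = 37·788648 + 17
41: 29179993 = 41·711707 + 6
43: 29179993 = 43·678604 + 21
47: 29179993 = 47·620850 + 43
53: 29179993 = 53·550565 + 48
59: 29179993 = 59·494576 + 9
61: 29179993 = 61·478360 + 33
67: 29179993 = 67·435522 + 19
71: 29179993 = 71·410985 + 58
73: 29179993 = 73·399725 + 68
79: 29179993 = 79·369367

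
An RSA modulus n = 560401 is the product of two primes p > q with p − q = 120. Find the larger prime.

811

Since p = q + 120, we have 560401 = q(q + 120), so q² + 120q − 560401 = 0.
Discriminant: 120² + 4·560401 = 14400 + 2241604 = 2256004; √2256004 = 1502.
q = (−120 + 1502)/2 = 691, and p = q + 120 = 811.
Check: 691 · 811 = 560401.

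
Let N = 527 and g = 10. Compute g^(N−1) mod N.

10^1 ≡ 10 (mod 527)
10^2 ≡ 10^2 = 100 ≡ 100 (mod 527)
10^4 ≡ 100^2 = 10000 ≡ 514 (mod 527)
10^8 ≡ 514^2 = 264196 ≡ 169 (mod 527)
10^16 ≡ 169^2 = 28561 ≡ 103 (mod 527)
10^32 ≡ 103^2 = 10609 ≡ 69 (mod 527)
10^64 ≡ 69^2 = 4761 ≡ 18 (mod 527)
10^128 ≡ 18^2 = 324 ≡ 324 (mod 527)
10^256 ≡ 324^2 = 104976 ≡ 103 (mod 527)
10^512 ≡ 103^2 = 10609 ≡ 69 (mod 527)
526 = 512 + 8 + 4 + 2 in binary powers of 2.
So 10^526 ≡ 69 · 169 · 514 · 100 ≡ 382 (mod 527).
Since 382 ≠ 1, base 10 is a Fermat witness: 527 is composite.

382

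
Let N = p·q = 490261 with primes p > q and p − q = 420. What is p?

Since p = q + 420, we have 490261 = q(q + 420), so q² + 420q − 490261 = 0.
Discriminant: 420² + 4·490261 = 176400 + 1961044 = 2137444; √2137444 = 1462.
q = (−420 + 1462)/2 = 521, and p = q + 420 = 941.
Check: 521 · 941 = 490261.

941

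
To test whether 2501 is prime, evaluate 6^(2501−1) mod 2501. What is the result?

6^1 ≡ 6 (mod 2501)
6^2 ≡ 6^2 = 36 ≡ 36 (mod 2501)
6^4 ≡ 36^2 = 1296 ≡ 1296 (mod 2501)
6^8 ≡ 1296^2 = 1679616 ≡ 1445 (mod 2501)
6^16 ≡ 1445^2 = 2088025 ≡ 2191 (mod 2501)
6^32 ≡ 2191^2 = 4800481 ≡ 1062 (mod 2501)
6^64 ≡ 1062^2 = 1127844 ≡ 2394 (mod 2501)
6^128 ≡ 2394^2 = 5731236 ≡ 1445 (mod 2501)
6^256 ≡ 1445^2 = 2088025 ≡ 2191 (mod 2501)
6^512 ≡ 2191^2 = 4800481 ≡ 1062 (mod 2501)
6^1024 ≡ 1062^2 = 1127844 ≡ 2394 (mod 2501)
6^2048 ≡ 2394^2 = 5731236 ≡ 1445 (mod 2501)
2500 = 2048 + 256 + 128 + 64 + 4 in binary powers of 2.
So 6^2500 ≡ 1445 · 2191 · 1445 · 2394 · 1296 ≡ 1721 (mod 2501).
Since 1721 ≠ 1, base 6 is a Fermat witness: 2501 is composite.

1721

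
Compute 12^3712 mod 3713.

3698

12^1 ≡ 12 (mod 3713)
12^2 ≡ 12^2 = 144 ≡ 144 (mod 3713)
12^4 ≡ 144^2 = 20736 ≡ 2171 (mod 3713)
12^8 ≡ 2171^2 = 4713241 ≡ 1444 (mod 3713)
12^16 ≡ 1444^2 = 2085136 ≡ 2143 (mod 3713)
12^32 ≡ 2143^2 = 4592449 ≡ 3181 (mod 3713)
12^64 ≡ 3181^2 = 10118761 ≡ 836 (mod 3713)
12^128 ≡ 836^2 = 698896 ≡ 852 (mod 3713)
12^256 ≡ 852^2 = 725904 ≡ 1869 (mod 3713)
12^512 ≡ 1869^2 = 3493161 ≡ 2941 (mod 3713)
12^1024 ≡ 2941^2 = 8649481 ≡ 1904 (mod 3713)
12^2048 ≡ 1904^2 = 3625216 ≡ 1328 (mod 3713)
3712 = 2048 + 1024 + 512 + 128 in binary powers of 2.
So 12^3712 ≡ 1328 · 1904 · 2941 · 852 ≡ 3698 (mod 3713).
Since 3698 ≠ 1, base 12 is a Fermat witness: 3713 is composite.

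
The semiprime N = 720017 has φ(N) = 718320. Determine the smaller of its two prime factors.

821

φ(n) = (p−1)(q−1) = n − (p+q) + 1, so p + q = 720017 − 718320 + 1 = 1698.
p and q are the roots of t² − 1698t + 720017 = 0.
Discriminant: 1698² − 4·720017 = 2883204 − 2880068 = 3136; √3136 = 56.
q = (1698 − 56)/2 = 821, p = (1698 + 56)/2 = 877.
Check: 821 · 877 = 720017.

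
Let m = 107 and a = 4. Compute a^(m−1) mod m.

4^1 ≡ 4 (mod 107)
4^2 ≡ 4^2 = 16 ≡ 16 (mod 107)
4^4 ≡ 16^2 = 256 ≡ 42 (mod 107)
4^8 ≡ 42^2 = 1764 ≡ 52 (mod 107)
4^16 ≡ 52^2 = 2704 ≡ 29 (mod 107)
4^32 ≡ 29^2 = 841 ≡ 92 (mod 107)
4^64 ≡ 92^2 = 8464 ≡ 11 (mod 107)
106 = 64 + 32 + 8 + 2 in binary powers of 2.
So 4^106 ≡ 11 · 92 · 52 · 16 ≡ 1 (mod 107).
Since the result is 1, base 4 gives no evidence that 107 is composite.

1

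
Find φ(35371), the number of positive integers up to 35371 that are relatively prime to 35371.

29160

Factor: 35371 = 7 · 31 · 163.
φ(35371) = (7−1) · (31−1) · (163−1) = 6 · 30 · 162 = 29160.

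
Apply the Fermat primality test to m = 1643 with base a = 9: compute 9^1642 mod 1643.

413

9^1 ≡ 9 (mod 1643)
9^2 ≡ 9^2 = 81 ≡ 81 (mod 1643)
9^4 ≡ 81^2 = 6561 ≡ 1632 (mod 1643)
9^8 ≡ 1632^2 = 2663424 ≡ 121 (mod 1643)
9^16 ≡ 121^2 = 14641 ≡ 1497 (mod 1643)
9^32 ≡ 1497^2 = 2241009 ≡ 1600 (mod 1643)
9^64 ≡ 1600^2 = 2560000 ≡ 206 (mod 1643)
9^128 ≡ 206^2 = 42436 ≡ 1361 (mod 1643)
9^256 ≡ 1361^2 = 1852321 ≡ 660 (mod 1643)
9^512 ≡ 660^2 = 435600 ≡ 205 (mod 1643)
9^1024 ≡ 205^2 = 42025 ≡ 950 (mod 1643)
1642 = 1024 + 512 + 64 + 32 + 8 + 2 in binary powers of 2.
So 9^1642 ≡ 950 · 205 · 206 · 1600 · 121 · 81 ≡ 413 (mod 1643).
Since 413 ≠ 1, base 9 is a Fermat witness: 1643 is composite.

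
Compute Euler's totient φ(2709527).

Factor: 2709527 = 101 · 139 · 193.
φ(2709527) = (101−1) · (139−1) · (193−1) = 100 · 138 · 192 = 2649600.

2649600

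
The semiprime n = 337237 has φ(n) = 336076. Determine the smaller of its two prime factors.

φ(n) = (p−1)(q−1) = n − (p+q) + 1, so p + q = 337237 − 336076 + 1 = 1162.
p and q are the roots of t² − 1162t + 337237 = 0.
Discriminant: 1162² − 4·337237 = 1350244 − 1348948 = 1296; √1296 = 36.
q = (1162 − 36)/2 = 563, p = (1162 + 36)/2 = 599.
Check: 563 · 599 = 337237.

563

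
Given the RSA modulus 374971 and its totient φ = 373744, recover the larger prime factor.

659

φ(n) = (p−1)(q−1) = n − (p+q) + 1, so p + q = 374971 − 373744 + 1 = 1228.
p and q are the roots of t² − 1228t + 374971 = 0.
Discriminant: 1228² − 4·374971 = 1507984 − 1499884 = 8100; √8100 = 90.
q = (1228 − 90)/2 = 569, p = (1228 + 90)/2 = 659.
Check: 569 · 659 = 374971.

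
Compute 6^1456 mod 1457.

6^1 ≡ 6 (mod 1457)
6^2 ≡ 6^2 = 36 ≡ 36 (mod 1457)
6^4 ≡ 36^2 = 1296 ≡ 1296 (mod 1457)
6^8 ≡ 1296^2 = 1679616 ≡ 1152 (mod 1457)
6^16 ≡ 1152^2 = 1327104 ≡ 1234 (mod 1457)
6^32 ≡ 1234^2 = 1522756 ≡ 191 (mod 1457)
6^64 ≡ 191^2 = 36481 ≡ 56 (mod 1457)
6^128 ≡ 56^2 = 3136 ≡ 222 (mod 1457)
6^256 ≡ 222^2 = 49284 ≡ 1203 (mod 1457)
6^512 ≡ 1203^2 = 1447209 ≡ 408 (mod 1457)
6^1024 ≡ 408^2 = 166464 ≡ 366 (mod 1457)
1456 = 1024 + 256 + 128 + 32 + 16 in binary powers of 2.
So 6^1456 ≡ 366 · 1203 · 222 · 191 · 1234 ≡ 521 (mod 1457).
Since 521 ≠ 1, base 6 is a Fermat witness: 1457 is composite.

521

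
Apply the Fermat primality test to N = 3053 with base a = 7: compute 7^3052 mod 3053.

767

7^1 ≡ 7 (mod 3053)
7^2 ≡ 7^2 = 49 ≡ 49 (mod 3053)
7^4 ≡ 49^2 = 2401 ≡ 2401 (mod 3053)
7^8 ≡ 2401^2 = 5764801 ≡ 737 (mod 3053)
7^16 ≡ 737^2 = 543169 ≡ 2788 (mod 3053)
7^32 ≡ 2788^2 = 7772944 ≡ 6 (mod 3053)
7^64 ≡ 6^2 = 36 ≡ 36 (mod 3053)
7^128 ≡ 36^2 = 1296 ≡ 1296 (mod 3053)
7^256 ≡ 1296^2 = 1679616 ≡ 466 (mod 3053)
7^512 ≡ 466^2 = 217156 ≡ 393 (mod 3053)
7^1024 ≡ 393^2 = 154449 ≡ 1799 (mod 3053)
7^2048 ≡ 1799^2 = 3236401 ≡ 221 (mod 3053)
3052 = 2048 + 512 + 256 + 128 + 64 + 32 + 8 + 4 in binary powers of 2.
So 7^3052 ≡ 221 · 393 · 466 · 1296 · 36 · 6 · 737 · 2401 ≡ 767 (mod 3053).
Since 767 ≠ 1, base 7 is a Fermat witness: 3053 is composite.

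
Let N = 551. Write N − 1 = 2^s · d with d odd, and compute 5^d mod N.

551 − 1 = 550 = 2^1 · 275, so d = 275.
5^1 ≡ 5 (mod 551)
5^2 ≡ 5^2 = 25 ≡ 25 (mod 551)
5^4 ≡ 25^2 = 625 ≡ 74 (mod 551)
5^8 ≡ 74^2 = 5476 ≡ 517 (mod 551)
5^16 ≡ 517^2 = 267289 ≡ 54 (mod 551)
5^32 ≡ 54^2 = 2916 ≡ 161 (mod 551)
5^64 ≡ 161^2 = 25921 ≡ 24 (mod 551)
5^128 ≡ 24^2 = 576 ≡ 25 (mod 551)
5^256 ≡ 25^2 = 625 ≡ 74 (mod 551)
275 = 256 + 16 + 2 + 1 in binary powers of 2.
So 5^275 ≡ 74 · 54 · 25 · 5 ≡ 294 (mod 551).
Squaring chain: 294; never reaches −1, so base 5 is a Miller–Rabin witness that 551 is composite.

294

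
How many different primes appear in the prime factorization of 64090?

5

64090 = 2 · 32045
32045 = 5 · 6409
6409 = 13 · 493
493 = 17 · 29
64090 = 2 · 5 · 13 · 17 · 29, which has 5 distinct prime factors.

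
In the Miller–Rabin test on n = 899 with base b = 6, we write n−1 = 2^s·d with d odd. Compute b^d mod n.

615

899 − 1 = 898 = 2^1 · 449, so d = 449.
6^1 ≡ 6 (mod 899)
6^2 ≡ 6^2 = 36 ≡ 36 (mod 899)
6^4 ≡ 36^2 = 1296 ≡ 397 (mod 899)
6^8 ≡ 397^2 = 157609 ≡ 284 (mod 899)
6^16 ≡ 284^2 = 80656 ≡ 645 (mod 899)
6^32 ≡ 645^2 = 416025 ≡ 687 (mod 899)
6^64 ≡ 687^2 = 471969 ≡ 893 (mod 899)
6^128 ≡ 893^2 = 797449 ≡ 36 (mod 899)
6^256 ≡ 36^2 = 1296 ≡ 397 (mod 899)
449 = 256 + 128 + 64 + 1 in binary powers of 2.
So 6^449 ≡ 397 · 36 · 893 · 6 ≡ 615 (mod 899).
Squaring chain: 615; never reaches −1, so base 6 is a Miller–Rabin witness that 899 is composite.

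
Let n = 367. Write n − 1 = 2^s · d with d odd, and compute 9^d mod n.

1

367 − 1 = 366 = 2^1 · 183, so d = 183.
9^1 ≡ 9 (mod 367)
9^2 ≡ 9^2 = 81 ≡ 81 (mod 367)
9^4 ≡ 81^2 = 6561 ≡ 322 (mod 367)
9^8 ≡ 322^2 = 103684 ≡ 190 (mod 367)
9^16 ≡ 190^2 = 36100 ≡ 134 (mod 367)
9^32 ≡ 134^2 = 17956 ≡ 340 (mod 367)
9^64 ≡ 340^2 = 115600 ≡ 362 (mod 367)
9^128 ≡ 362^2 = 131044 ≡ 25 (mod 367)
183 = 128 + 32 + 16 + 4 + 2 + 1 in binary powers of 2.
So 9^183 ≡ 25 · 340 · 134 · 322 · 81 · 9 ≡ 1 (mod 367).
Since 9^d ≡ 1 (mod 367), base 9 does not prove 367 composite.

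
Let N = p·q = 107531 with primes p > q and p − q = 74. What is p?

367

Since p = q + 74, we have 107531 = q(q + 74), so q² + 74q − 107531 = 0.
Discriminant: 74² + 4·107531 = 5476 + 430124 = 435600; √435600 = 660.
q = (−74 + 660)/2 = 293, and p = q + 74 = 367.
Check: 293 · 367 = 107531.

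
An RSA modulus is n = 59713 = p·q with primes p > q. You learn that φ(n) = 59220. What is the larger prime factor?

283

φ(n) = (p−1)(q−1) = n − (p+q) + 1, so p + q = 59713 − 59220 + 1 = 494.
p and q are the roots of t² − 494t + 59713 = 0.
Discriminant: 494² − 4·59713 = 244036 − 238852 = 5184; √5184 = 72.
q = (494 − 72)/2 = 211, p = (494 + 72)/2 = 283.
Check: 211 · 283 = 59713.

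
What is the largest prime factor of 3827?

3827 = 43 · 89
89 is prime.
So 3827 = 43 · 89; the largest prime factor is 89.

89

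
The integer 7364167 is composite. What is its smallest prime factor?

7364167 is odd.
Digit sum 34, not divisible by 3.
Ends in 7: not divisible by 5.
7: 7364167 = 7·1052023 + 6
11: 7364167 = 11·669469 + 8
13: 7364167 = 13·566474 + 5
17: 7364167 = 17·433186 + 5
19: 7364167 = 19·387587 + 14
23: 7364167 = 23·320181 + 4
29: 7364167 = 29·253936 + 23
31: 7364167 = 31·237553 + 24
37: 7364167 = 37·199031 + 20
41: 7364167 = 41·179613 + 34
43: 7364167 = 43·171259 + 30
47: 7364167 = 47·156684 + 19
53: 7364167 = 53·138946 + 29
59: 7364167 = 59·124816 + 23
61: 7364167 = 61·120724 + 3
67: 7364167 = 67·109912 + 63
71: 7364167 = 71·103720 + 47
73: 7364167 = 73·100879

73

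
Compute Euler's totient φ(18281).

18000

Factor: 18281 = 101 · 181.
φ(18281) = (101−1) · (181−1) = 100 · 180 = 18000.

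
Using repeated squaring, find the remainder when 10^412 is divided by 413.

186

10^1 ≡ 10 (mod 413)
10^2 ≡ 10^2 = 100 ≡ 100 (mod 413)
10^4 ≡ 100^2 = 10000 ≡ 88 (mod 413)
10^8 ≡ 88^2 = 7744 ≡ 310 (mod 413)
10^16 ≡ 310^2 = 96100 ≡ 284 (mod 413)
10^32 ≡ 284^2 = 80656 ≡ 121 (mod 413)
10^64 ≡ 121^2 = 14641 ≡ 186 (mod 413)
10^128 ≡ 186^2 = 34596 ≡ 317 (mod 413)
10^256 ≡ 317^2 = 100489 ≡ 130 (mod 413)
412 = 256 + 128 + 16 + 8 + 4 in binary powers of 2.
So 10^412 ≡ 130 · 317 · 284 · 310 · 88 ≡ 186 (mod 413).
Since 186 ≠ 1, base 10 is a Fermat witness: 413 is composite.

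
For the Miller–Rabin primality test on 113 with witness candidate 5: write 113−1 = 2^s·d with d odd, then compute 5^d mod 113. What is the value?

113 − 1 = 112 = 2^4 · 7, so d = 7.
5^1 ≡ 5 (mod 113)
5^2 ≡ 5^2 = 25 ≡ 25 (mod 113)
5^4 ≡ 25^2 = 625 ≡ 60 (mod 113)
7 = 4 + 2 + 1 in binary powers of 2.
So 5^7 ≡ 60 · 25 · 5 ≡ 42 (mod 113).
Squaring chain: 42 → 69 → 15 → 112; reaches −1, so base 5 does not prove 113 composite.

42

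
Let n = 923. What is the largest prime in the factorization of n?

923 = 13 · 71
71 is prime.
So 923 = 13 · 71; the largest prime factor is 71.

71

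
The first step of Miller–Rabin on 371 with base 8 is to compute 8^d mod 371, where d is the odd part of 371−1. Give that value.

71

371 − 1 = 370 = 2^1 · 185, so d = 185.
8^1 ≡ 8 (mod 371)
8^2 ≡ 8^2 = 64 ≡ 64 (mod 371)
8^4 ≡ 64^2 = 4096 ≡ 15 (mod 371)
8^8 ≡ 15^2 = 225 ≡ 225 (mod 371)
8^16 ≡ 225^2 = 50625 ≡ 169 (mod 371)
8^32 ≡ 169^2 = 28561 ≡ 365 (mod 371)
8^64 ≡ 365^2 = 133225 ≡ 36 (mod 371)
8^128 ≡ 36^2 = 1296 ≡ 183 (mod 371)
185 = 128 + 32 + 16 + 8 + 1 in binary powers of 2.
So 8^185 ≡ 183 · 365 · 169 · 225 · 8 ≡ 71 (mod 371).
Squaring chain: 71; never reaches −1, so base 8 is a Miller–Rabin witness that 371 is composite.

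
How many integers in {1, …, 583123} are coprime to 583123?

558600

Factor: 583123 = 43 · 71 · 191.
φ(583123) = (43−1) · (71−1) · (191−1) = 42 · 70 · 190 = 558600.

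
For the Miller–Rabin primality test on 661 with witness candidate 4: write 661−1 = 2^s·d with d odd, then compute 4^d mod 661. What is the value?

661 − 1 = 660 = 2^2 · 165, so d = 165.
4^1 ≡ 4 (mod 661)
4^2 ≡ 4^2 = 16 ≡ 16 (mod 661)
4^4 ≡ 16^2 = 256 ≡ 256 (mod 661)
4^8 ≡ 256^2 = 65536 ≡ 97 (mod 661)
4^16 ≡ 97^2 = 9409 ≡ 155 (mod 661)
4^32 ≡ 155^2 = 24025 ≡ 229 (mod 661)
4^64 ≡ 229^2 = 52441 ≡ 222 (mod 661)
4^128 ≡ 222^2 = 49284 ≡ 370 (mod 661)
165 = 128 + 32 + 4 + 1 in binary powers of 2.
So 4^165 ≡ 370 · 229 · 256 · 4 ≡ 660 (mod 661).
Since 4^d ≡ 660 (mod 661), base 4 does not prove 661 composite.

660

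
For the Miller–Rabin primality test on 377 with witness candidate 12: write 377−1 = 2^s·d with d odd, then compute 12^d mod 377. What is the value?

220

377 − 1 = 376 = 2^3 · 47, so d = 47.
12^1 ≡ 12 (mod 377)
12^2 ≡ 12^2 = 144 ≡ 144 (mod 377)
12^4 ≡ 144^2 = 20736 ≡ 1 (mod 377)
12^8 ≡ 1^2 = 1 ≡ 1 (mod 377)
12^16 ≡ 1^2 = 1 ≡ 1 (mod 377)
12^32 ≡ 1^2 = 1 ≡ 1 (mod 377)
47 = 32 + 8 + 4 + 2 + 1 in binary powers of 2.
So 12^47 ≡ 1 · 1 · 1 · 144 · 12 ≡ 220 (mod 377).
Squaring chain: 220 → 144 → 1; never reaches −1, so base 12 is a Miller–Rabin witness that 377 is composite.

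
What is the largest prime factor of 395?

79

395 = 5 · 79
79 is prime.
So 395 = 5 · 79; the largest prime factor is 79.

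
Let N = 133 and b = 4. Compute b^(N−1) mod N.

106

4^1 ≡ 4 (mod 133)
4^2 ≡ 4^2 = 16 ≡ 16 (mod 133)
4^4 ≡ 16^2 = 256 ≡ 123 (mod 133)
4^8 ≡ 123^2 = 15129 ≡ 100 (mod 133)
4^16 ≡ 100^2 = 10000 ≡ 25 (mod 133)
4^32 ≡ 25^2 = 625 ≡ 93 (mod 133)
4^64 ≡ 93^2 = 8649 ≡ 4 (mod 133)
4^128 ≡ 4^2 = 16 ≡ 16 (mod 133)
132 = 128 + 4 in binary powers of 2.
So 4^132 ≡ 16 · 123 ≡ 106 (mod 133).
Since 106 ≠ 1, base 4 is a Fermat witness: 133 is composite.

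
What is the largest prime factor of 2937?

89

2937 = 3 · 979
979 = 11 · 89
89 is prime.
So 2937 = 3 · 11 · 89; the largest prime factor is 89.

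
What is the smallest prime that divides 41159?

41159 is odd.
Digit sum 20, not divisible by 3.
Ends in 9: not divisible by 5.
7: 41159 = 7·5879 + 6
11: 41159 = 11·3741 + 8
13: 41159 = 13·3166 + 1
17: 41159 = 17·2421 + 2
19: 41159 = 19·2166 + 5
23: 41159 = 23·1789 + 12
29: 41159 = 29·1419 + 8
31: 41159 = 31·1327 + 22
37: 41159 = 37·1112 + 15
41: 41159 = 41·1003 + 36
43: 41159 = 43·957 + 8
47: 41159 = 47·875 + 34
53: 41159 = 53·776 + 31
59: 41159 = 59·697 + 36
61: 41159 = 61·674 + 45
67: 41159 = 67·614 + 21
71: 41159 = 71·579 + 50
73: 41159 = 73·563 + 60
79: 41159 = 79·521

79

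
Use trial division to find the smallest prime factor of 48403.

97

48403 is odd.
Digit sum 19, not divisible by 3.
Ends in 3: not divisible by 5.
7: 48403 = 7·6914 + 5
11: 48403 = 11·4400 + 3
13: 48403 = 13·3723 + 4
17: 48403 = 17·2847 + 4
19: 48403 = 19·2547 + 10
23: 48403 = 23·2104 + 11
29: 48403 = 29·1669 + 2
31: 48403 = 31·1561 + 12
37: 48403 = 37·1308 + 7
41: 48403 = 41·1180 + 23
43: 48403 = 43·1125 + 28
47: 48403 = 47·1029 + 40
53: 48403 = 53·913 + 14
59: 48403 = 59·820 + 23
61: 48403 = 61·793 + 30
67: 48403 = 67·722 + 29
71: 48403 = 71·681 + 52
73: 48403 = 73·663 + 4
79: 48403 = 79·612 + 55
83: 48403 = 83·583 + 14
89: 48403 = 89·543 + 76
97: 48403 = 97·499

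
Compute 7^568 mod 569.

1

7^1 ≡ 7 (mod 569)
7^2 ≡ 7^2 = 49 ≡ 49 (mod 569)
7^4 ≡ 49^2 = 2401 ≡ 125 (mod 569)
7^8 ≡ 125^2 = 15625 ≡ 262 (mod 569)
7^16 ≡ 262^2 = 68644 ≡ 364 (mod 569)
7^32 ≡ 364^2 = 132496 ≡ 488 (mod 569)
7^64 ≡ 488^2 = 238144 ≡ 302 (mod 569)
7^128 ≡ 302^2 = 91204 ≡ 164 (mod 569)
7^256 ≡ 164^2 = 26896 ≡ 153 (mod 569)
7^512 ≡ 153^2 = 23409 ≡ 80 (mod 569)
568 = 512 + 32 + 16 + 8 in binary powers of 2.
So 7^568 ≡ 80 · 488 · 364 · 262 ≡ 1 (mod 569).
Since the result is 1, base 7 gives no evidence that 569 is composite.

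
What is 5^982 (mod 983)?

1

5^1 ≡ 5 (mod 983)
5^2 ≡ 5^2 = 25 ≡ 25 (mod 983)
5^4 ≡ 25^2 = 625 ≡ 625 (mod 983)
5^8 ≡ 625^2 = 390625 ≡ 374 (mod 983)
5^16 ≡ 374^2 = 139876 ≡ 290 (mod 983)
5^32 ≡ 290^2 = 84100 ≡ 545 (mod 983)
5^64 ≡ 545^2 = 297025 ≡ 159 (mod 983)
5^128 ≡ 159^2 = 25281 ≡ 706 (mod 983)
5^256 ≡ 706^2 = 498436 ≡ 55 (mod 983)
5^512 ≡ 55^2 = 3025 ≡ 76 (mod 983)
982 = 512 + 256 + 128 + 64 + 16 + 4 + 2 in binary powers of 2.
So 5^982 ≡ 76 · 55 · 706 · 159 · 290 · 625 · 25 ≡ 1 (mod 983).
Since the result is 1, base 5 gives no evidence that 983 is composite.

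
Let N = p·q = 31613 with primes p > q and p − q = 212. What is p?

Since p = q + 212, we have 31613 = q(q + 212), so q² + 212q − 31613 = 0.
Discriminant: 212² + 4·31613 = 44944 + 126452 = 171396; √171396 = 414.
q = (−212 + 414)/2 = 101, and p = q + 212 = 313.
Check: 101 · 313 = 31613.

313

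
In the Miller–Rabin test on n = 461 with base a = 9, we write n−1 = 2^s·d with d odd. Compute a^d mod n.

460

461 − 1 = 460 = 2^2 · 115, so d = 115.
9^1 ≡ 9 (mod 461)
9^2 ≡ 9^2 = 81 ≡ 81 (mod 461)
9^4 ≡ 81^2 = 6561 ≡ 107 (mod 461)
9^8 ≡ 107^2 = 11449 ≡ 385 (mod 461)
9^16 ≡ 385^2 = 148225 ≡ 244 (mod 461)
9^32 ≡ 244^2 = 59536 ≡ 67 (mod 461)
9^64 ≡ 67^2 = 4489 ≡ 340 (mod 461)
115 = 64 + 32 + 16 + 2 + 1 in binary powers of 2.
So 9^115 ≡ 340 · 67 · 244 · 81 · 9 ≡ 460 (mod 461).
Since 9^d ≡ 460 (mod 461), base 9 does not prove 461 composite.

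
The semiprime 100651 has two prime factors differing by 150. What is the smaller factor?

251

Since p = q + 150, we have 100651 = q(q + 150), so q² + 150q − 100651 = 0.
Discriminant: 150² + 4·100651 = 22500 + 402604 = 425104; √425104 = 652.
q = (−150 + 652)/2 = 251, and p = q + 150 = 401.
Check: 251 · 401 = 100651.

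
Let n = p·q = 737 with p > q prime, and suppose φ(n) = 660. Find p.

67

φ(n) = (p−1)(q−1) = n − (p+q) + 1, so p + q = 737 − 660 + 1 = 78.
p and q are the roots of t² − 78t + 737 = 0.
Discriminant: 78² − 4·737 = 6084 − 2948 = 3136; √3136 = 56.
q = (78 − 56)/2 = 11, p = (78 + 56)/2 = 67.
Check: 11 · 67 = 737.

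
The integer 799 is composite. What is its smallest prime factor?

17

799 is odd.
Digit sum 25, not divisible by 3.
Ends in 9: not divisible by 5.
7: 799 = 7·114 + 1
11: 799 = 11·72 + 7
13: 799 = 13·61 + 6
17: 799 = 17·47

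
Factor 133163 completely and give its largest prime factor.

61

133163 = 37 · 3599
3599 = 59 · 61
61 is prime.
So 133163 = 37 · 59 · 61; the largest prime factor is 61.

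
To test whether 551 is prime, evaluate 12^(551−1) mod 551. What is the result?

12^1 ≡ 12 (mod 551)
12^2 ≡ 12^2 = 144 ≡ 144 (mod 551)
12^4 ≡ 144^2 = 20736 ≡ 349 (mod 551)
12^8 ≡ 349^2 = 121801 ≡ 30 (mod 551)
12^16 ≡ 30^2 = 900 ≡ 349 (mod 551)
12^32 ≡ 349^2 = 121801 ≡ 30 (mod 551)
12^64 ≡ 30^2 = 900 ≡ 349 (mod 551)
12^128 ≡ 349^2 = 121801 ≡ 30 (mod 551)
12^256 ≡ 30^2 = 900 ≡ 349 (mod 551)
12^512 ≡ 349^2 = 121801 ≡ 30 (mod 551)
550 = 512 + 32 + 4 + 2 in binary powers of 2.
So 12^550 ≡ 30 · 30 · 349 · 144 ≡ 463 (mod 551).
Since 463 ≠ 1, base 12 is a Fermat witness: 551 is composite.

463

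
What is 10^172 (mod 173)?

10^1 ≡ 10 (mod 173)
10^2 ≡ 10^2 = 100 ≡ 100 (mod 173)
10^4 ≡ 100^2 = 10000 ≡ 139 (mod 173)
10^8 ≡ 139^2 = 19321 ≡ 118 (mod 173)
10^16 ≡ 118^2 = 13924 ≡ 84 (mod 173)
10^32 ≡ 84^2 = 7056 ≡ 136 (mod 173)
10^64 ≡ 136^2 = 18496 ≡ 158 (mod 173)
10^128 ≡ 158^2 = 24964 ≡ 52 (mod 173)
172 = 128 + 32 + 8 + 4 in binary powers of 2.
So 10^172 ≡ 52 · 136 · 118 · 139 ≡ 1 (mod 173).
Since the result is 1, base 10 gives no evidence that 173 is composite.

1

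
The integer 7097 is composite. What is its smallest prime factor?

7097 is odd.
Digit sum 23, not divisible by 3.
Ends in 7: not divisible by 5.
7: 7097 = 7·1013 + 6
11: 7097 = 11·645 + 2
13: 7097 = 13·545 + 12
17: 7097 = 17·417 + 8
19: 7097 = 19·373 + 10
23: 7097 = 23·308 + 13
29: 7097 = 29·244 + 21
31: 7097 = 31·228 + 29
37: 7097 = 37·191 + 30
41: 7097 = 41·173 + 4
43: 7097 = 43·165 + 2
47: 7097 = 47·151

47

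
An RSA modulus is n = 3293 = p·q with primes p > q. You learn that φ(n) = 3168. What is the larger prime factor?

89

φ(n) = (p−1)(q−1) = n − (p+q) + 1, so p + q = 3293 − 3168 + 1 = 126.
p and q are the roots of t² − 126t + 3293 = 0.
Discriminant: 126² − 4·3293 = 15876 − 13172 = 2704; √2704 = 52.
q = (126 − 52)/2 = 37, p = (126 + 52)/2 = 89.
Check: 37 · 89 = 3293.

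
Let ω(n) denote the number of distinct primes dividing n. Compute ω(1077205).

5

1077205 = 5 · 215441
215441 = 17 · 12673
12673 = 19 · 667
667 = 23 · 29
1077205 = 5 · 17 · 19 · 23 · 29, which has 5 distinct prime factors.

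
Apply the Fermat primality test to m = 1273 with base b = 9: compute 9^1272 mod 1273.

710

9^1 ≡ 9 (mod 1273)
9^2 ≡ 9^2 = 81 ≡ 81 (mod 1273)
9^4 ≡ 81^2 = 6561 ≡ 196 (mod 1273)
9^8 ≡ 196^2 = 38416 ≡ 226 (mod 1273)
9^16 ≡ 226^2 = 51076 ≡ 156 (mod 1273)
9^32 ≡ 156^2 = 24336 ≡ 149 (mod 1273)
9^64 ≡ 149^2 = 22201 ≡ 560 (mod 1273)
9^128 ≡ 560^2 = 313600 ≡ 442 (mod 1273)
9^256 ≡ 442^2 = 195364 ≡ 595 (mod 1273)
9^512 ≡ 595^2 = 354025 ≡ 131 (mod 1273)
9^1024 ≡ 131^2 = 17161 ≡ 612 (mod 1273)
1272 = 1024 + 128 + 64 + 32 + 16 + 8 in binary powers of 2.
So 9^1272 ≡ 612 · 442 · 560 · 149 · 156 · 226 ≡ 710 (mod 1273).
Since 710 ≠ 1, base 9 is a Fermat witness: 1273 is composite.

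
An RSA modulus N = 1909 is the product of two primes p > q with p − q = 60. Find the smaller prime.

Since p = q + 60, we have 1909 = q(q + 60), so q² + 60q − 1909 = 0.
Discriminant: 60² + 4·1909 = 3600 + 7636 = 11236; √11236 = 106.
q = (−60 + 106)/2 = 23, and p = q + 60 = 83.
Check: 23 · 83 = 1909.

23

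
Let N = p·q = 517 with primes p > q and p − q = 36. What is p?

Since p = q + 36, we have 517 = q(q + 36), so q² + 36q − 517 = 0.
Discriminant: 36² + 4·517 = 1296 + 2068 = 3364; √3364 = 58.
q = (−36 + 58)/2 = 11, and p = q + 36 = 47.
Check: 11 · 47 = 517.

47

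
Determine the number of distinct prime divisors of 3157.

3

3157 = 7 · 451
451 = 11 · 41
3157 = 7 · 11 · 41, which has 3 distinct prime factors.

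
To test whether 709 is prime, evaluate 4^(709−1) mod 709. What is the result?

1

4^1 ≡ 4 (mod 709)
4^2 ≡ 4^2 = 16 ≡ 16 (mod 709)
4^4 ≡ 16^2 = 256 ≡ 256 (mod 709)
4^8 ≡ 256^2 = 65536 ≡ 308 (mod 709)
4^16 ≡ 308^2 = 94864 ≡ 567 (mod 709)
4^32 ≡ 567^2 = 321489 ≡ 312 (mod 709)
4^64 ≡ 312^2 = 97344 ≡ 211 (mod 709)
4^128 ≡ 211^2 = 44521 ≡ 563 (mod 709)
4^256 ≡ 563^2 = 316969 ≡ 46 (mod 709)
4^512 ≡ 46^2 = 2116 ≡ 698 (mod 709)
708 = 512 + 128 + 64 + 4 in binary powers of 2.
So 4^708 ≡ 698 · 563 · 211 · 256 ≡ 1 (mod 709).
Since the result is 1, base 4 gives no evidence that 709 is composite.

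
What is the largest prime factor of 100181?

100181 = 17 · 5893
5893 = 71 · 83
83 is prime.
So 100181 = 17 · 71 · 83; the largest prime factor is 83.

83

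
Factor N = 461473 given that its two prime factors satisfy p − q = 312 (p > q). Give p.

853

Since p = q + 312, we have 461473 = q(q + 312), so q² + 312q − 461473 = 0.
Discriminant: 312² + 4·461473 = 97344 + 1845892 = 1943236; √1943236 = 1394.
q = (−312 + 1394)/2 = 541, and p = q + 312 = 853.
Check: 541 · 853 = 461473.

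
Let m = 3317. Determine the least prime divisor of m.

31

3317 is odd.
Digit sum 14, not divisible by 3.
Ends in 7: not divisible by 5.
7: 3317 = 7·473 + 6
11: 3317 = 11·301 + 6
13: 3317 = 13·255 + 2
17: 3317 = 17·195 + 2
19: 3317 = 19·174 + 11
23: 3317 = 23·144 + 5
29: 3317 = 29·114 + 11
31: 3317 = 31·107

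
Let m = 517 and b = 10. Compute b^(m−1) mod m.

10^1 ≡ 10 (mod 517)
10^2 ≡ 10^2 = 100 ≡ 100 (mod 517)
10^4 ≡ 100^2 = 10000 ≡ 177 (mod 517)
10^8 ≡ 177^2 = 31329 ≡ 309 (mod 517)
10^16 ≡ 309^2 = 95481 ≡ 353 (mod 517)
10^32 ≡ 353^2 = 124609 ≡ 12 (mod 517)
10^64 ≡ 12^2 = 144 ≡ 144 (mod 517)
10^128 ≡ 144^2 = 20736 ≡ 56 (mod 517)
10^256 ≡ 56^2 = 3136 ≡ 34 (mod 517)
10^512 ≡ 34^2 = 1156 ≡ 122 (mod 517)
516 = 512 + 4 in binary powers of 2.
So 10^516 ≡ 122 · 177 ≡ 397 (mod 517).
Since 397 ≠ 1, base 10 is a Fermat witness: 517 is composite.

397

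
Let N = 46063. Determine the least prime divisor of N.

73

46063 is odd.
Digit sum 19, not divisible by 3.
Ends in 3: not divisible by 5.
7: 46063 = 7·6580 + 3
11: 46063 = 11·4187 + 6
13: 46063 = 13·3543 + 4
17: 46063 = 17·2709 + 10
19: 46063 = 19·2424 + 7
23: 46063 = 23·2002 + 17
29: 46063 = 29·1588 + 11
31: 46063 = 31·1485 + 28
37: 46063 = 37·1244 + 35
41: 46063 = 41·1123 + 20
43: 46063 = 43·1071 + 10
47: 46063 = 47·980 + 3
53: 46063 = 53·869 + 6
59: 46063 = 59·780 + 43
61: 46063 = 61·755 + 8
67: 46063 = 67·687 + 34
71: 46063 = 71·648 + 55
73: 46063 = 73·631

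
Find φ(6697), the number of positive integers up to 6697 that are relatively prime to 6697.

6480

Factor: 6697 = 37 · 181.
φ(6697) = (37−1) · (181−1) = 36 · 180 = 6480.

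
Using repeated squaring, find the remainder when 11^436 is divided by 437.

11^1 ≡ 11 (mod 437)
11^2 ≡ 11^2 = 121 ≡ 121 (mod 437)
11^4 ≡ 121^2 = 14641 ≡ 220 (mod 437)
11^8 ≡ 220^2 = 48400 ≡ 330 (mod 437)
11^16 ≡ 330^2 = 108900 ≡ 87 (mod 437)
11^32 ≡ 87^2 = 7569 ≡ 140 (mod 437)
11^64 ≡ 140^2 = 19600 ≡ 372 (mod 437)
11^128 ≡ 372^2 = 138384 ≡ 292 (mod 437)
11^256 ≡ 292^2 = 85264 ≡ 49 (mod 437)
436 = 256 + 128 + 32 + 16 + 4 in binary powers of 2.
So 11^436 ≡ 49 · 292 · 140 · 87 · 220 ≡ 315 (mod 437).
Since 315 ≠ 1, base 11 is a Fermat witness: 437 is composite.

315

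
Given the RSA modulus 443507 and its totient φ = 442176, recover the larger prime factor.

φ(n) = (p−1)(q−1) = n − (p+q) + 1, so p + q = 443507 − 442176 + 1 = 1332.
p and q are the roots of t² − 1332t + 443507 = 0.
Discriminant: 1332² − 4·443507 = 1774224 − 1774028 = 196; √196 = 14.
q = (1332 − 14)/2 = 659, p = (1332 + 14)/2 = 673.
Check: 659 · 673 = 443507.

673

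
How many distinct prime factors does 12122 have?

4

12122 = 2 · 6061
6061 = 11 · 551
551 = 19 · 29
12122 = 2 · 11 · 19 · 29, which has 4 distinct prime factors.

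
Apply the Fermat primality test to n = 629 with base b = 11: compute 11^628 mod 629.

174

11^1 ≡ 11 (mod 629)
11^2 ≡ 11^2 = 121 ≡ 121 (mod 629)
11^4 ≡ 121^2 = 14641 ≡ 174 (mod 629)
11^8 ≡ 174^2 = 30276 ≡ 84 (mod 629)
11^16 ≡ 84^2 = 7056 ≡ 137 (mod 629)
11^32 ≡ 137^2 = 18769 ≡ 528 (mod 629)
11^64 ≡ 528^2 = 278784 ≡ 137 (mod 629)
11^128 ≡ 137^2 = 18769 ≡ 528 (mod 629)
11^256 ≡ 528^2 = 278784 ≡ 137 (mod 629)
11^512 ≡ 137^2 = 18769 ≡ 528 (mod 629)
628 = 512 + 64 + 32 + 16 + 4 in binary powers of 2.
So 11^628 ≡ 528 · 137 · 528 · 137 · 174 ≡ 174 (mod 629).
Since 174 ≠ 1, base 11 is a Fermat witness: 629 is composite.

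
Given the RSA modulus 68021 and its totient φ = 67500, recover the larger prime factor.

271

φ(n) = (p−1)(q−1) = n − (p+q) + 1, so p + q = 68021 − 67500 + 1 = 522.
p and q are the roots of t² − 522t + 68021 = 0.
Discriminant: 522² − 4·68021 = 272484 − 272084 = 400; √400 = 20.
q = (522 − 20)/2 = 251, p = (522 + 20)/2 = 271.
Check: 251 · 271 = 68021.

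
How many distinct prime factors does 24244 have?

24244 = 2^2 · 6061
6061 = 11 · 551
551 = 19 · 29
24244 = 2^2 · 11 · 19 · 29, which has 4 distinct prime factors.

4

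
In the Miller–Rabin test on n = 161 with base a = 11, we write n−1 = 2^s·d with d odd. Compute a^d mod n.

161 − 1 = 160 = 2^5 · 5, so d = 5.
11^1 ≡ 11 (mod 161)
11^2 ≡ 11^2 = 121 ≡ 121 (mod 161)
11^4 ≡ 121^2 = 14641 ≡ 151 (mod 161)
5 = 4 + 1 in binary powers of 2.
So 11^5 ≡ 151 · 11 ≡ 51 (mod 161).
Squaring chain: 51 → 25 → 142 → 39 → 72; never reaches −1, so base 11 is a Miller–Rabin witness that 161 is composite.

51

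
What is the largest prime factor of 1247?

43

1247 = 29 · 43
43 is prime.
So 1247 = 29 · 43; the largest prime factor is 43.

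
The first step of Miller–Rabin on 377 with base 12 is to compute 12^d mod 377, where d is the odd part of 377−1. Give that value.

220

377 − 1 = 376 = 2^3 · 47, so d = 47.
12^1 ≡ 12 (mod 377)
12^2 ≡ 12^2 = 144 ≡ 144 (mod 377)
12^4 ≡ 144^2 = 20736 ≡ 1 (mod 377)
12^8 ≡ 1^2 = 1 ≡ 1 (mod 377)
12^16 ≡ 1^2 = 1 ≡ 1 (mod 377)
12^32 ≡ 1^2 = 1 ≡ 1 (mod 377)
47 = 32 + 8 + 4 + 2 + 1 in binary powers of 2.
So 12^47 ≡ 1 · 1 · 1 · 144 · 12 ≡ 220 (mod 377).
Squaring chain: 220 → 144 → 1; never reaches −1, so base 12 is a Miller–Rabin witness that 377 is composite.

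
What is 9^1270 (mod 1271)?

9^1 ≡ 9 (mod 1271)
9^2 ≡ 9^2 = 81 ≡ 81 (mod 1271)
9^4 ≡ 81^2 = 6561 ≡ 206 (mod 1271)
9^8 ≡ 206^2 = 42436 ≡ 493 (mod 1271)
9^16 ≡ 493^2 = 243049 ≡ 288 (mod 1271)
9^32 ≡ 288^2 = 82944 ≡ 329 (mod 1271)
9^64 ≡ 329^2 = 108241 ≡ 206 (mod 1271)
9^128 ≡ 206^2 = 42436 ≡ 493 (mod 1271)
9^256 ≡ 493^2 = 243049 ≡ 288 (mod 1271)
9^512 ≡ 288^2 = 82944 ≡ 329 (mod 1271)
9^1024 ≡ 329^2 = 108241 ≡ 206 (mod 1271)
1270 = 1024 + 128 + 64 + 32 + 16 + 4 + 2 in binary powers of 2.
So 9^1270 ≡ 206 · 493 · 206 · 329 · 288 · 206 · 81 ≡ 532 (mod 1271).
Since 532 ≠ 1, base 9 is a Fermat witness: 1271 is composite.

532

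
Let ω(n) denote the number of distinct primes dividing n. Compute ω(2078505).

2078505 = 3^2 · 230945
230945 = 5 · 46189
46189 = 11 · 4199
4199 = 13 · 323
323 = 17 · 19
2078505 = 3^2 · 5 · 11 · 13 · 17 · 19, which has 6 distinct prime factors.

6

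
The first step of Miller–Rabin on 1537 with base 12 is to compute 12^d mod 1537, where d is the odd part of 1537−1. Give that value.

191

1537 − 1 = 1536 = 2^9 · 3, so d = 3.
12^1 ≡ 12 (mod 1537)
12^2 ≡ 12^2 = 144 ≡ 144 (mod 1537)
3 = 2 + 1 in binary powers of 2.
So 12^3 ≡ 144 · 12 ≡ 191 (mod 1537).
Squaring chain: 191 → 1130 → 1190 → 523 → 1480 → 175 → 1422 → 929 → 784; never reaches −1, so base 12 is a Miller–Rabin witness that 1537 is composite.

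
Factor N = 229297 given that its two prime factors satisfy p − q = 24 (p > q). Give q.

Since p = q + 24, we have 229297 = q(q + 24), so q² + 24q − 229297 = 0.
Discriminant: 24² + 4·229297 = 576 + 917188 = 917764; √917764 = 958.
q = (−24 + 958)/2 = 467, and p = q + 24 = 491.
Check: 467 · 491 = 229297.

467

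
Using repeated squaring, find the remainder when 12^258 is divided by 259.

232

12^1 ≡ 12 (mod 259)
12^2 ≡ 12^2 = 144 ≡ 144 (mod 259)
12^4 ≡ 144^2 = 20736 ≡ 16 (mod 259)
12^8 ≡ 16^2 = 256 ≡ 256 (mod 259)
12^16 ≡ 256^2 = 65536 ≡ 9 (mod 259)
12^32 ≡ 9^2 = 81 ≡ 81 (mod 259)
12^64 ≡ 81^2 = 6561 ≡ 86 (mod 259)
12^128 ≡ 86^2 = 7396 ≡ 144 (mod 259)
12^256 ≡ 144^2 = 20736 ≡ 16 (mod 259)
258 = 256 + 2 in binary powers of 2.
So 12^258 ≡ 16 · 144 ≡ 232 (mod 259).
Since 232 ≠ 1, base 12 is a Fermat witness: 259 is composite.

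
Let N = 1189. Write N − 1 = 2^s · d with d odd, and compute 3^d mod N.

1189 − 1 = 1188 = 2^2 · 297, so d = 297.
3^1 ≡ 3 (mod 1189)
3^2 ≡ 3^2 = 9 ≡ 9 (mod 1189)
3^4 ≡ 9^2 = 81 ≡ 81 (mod 1189)
3^8 ≡ 81^2 = 6561 ≡ 616 (mod 1189)
3^16 ≡ 616^2 = 379456 ≡ 165 (mod 1189)
3^32 ≡ 165^2 = 27225 ≡ 1067 (mod 1189)
3^64 ≡ 1067^2 = 1138489 ≡ 616 (mod 1189)
3^128 ≡ 616^2 = 379456 ≡ 165 (mod 1189)
3^256 ≡ 165^2 = 27225 ≡ 1067 (mod 1189)
297 = 256 + 32 + 8 + 1 in binary powers of 2.
So 3^297 ≡ 1067 · 1067 · 616 · 3 ≡ 495 (mod 1189).
Squaring chain: 495 → 91; never reaches −1, so base 3 is a Miller–Rabin witness that 1189 is composite.

495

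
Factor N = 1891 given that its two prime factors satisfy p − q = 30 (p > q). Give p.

61

Since p = q + 30, we have 1891 = q(q + 30), so q² + 30q − 1891 = 0.
Discriminant: 30² + 4·1891 = 900 + 7564 = 8464; √8464 = 92.
q = (−30 + 92)/2 = 31, and p = q + 30 = 61.
Check: 31 · 61 = 1891.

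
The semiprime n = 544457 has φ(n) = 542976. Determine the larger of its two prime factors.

809

φ(n) = (p−1)(q−1) = n − (p+q) + 1, so p + q = 544457 − 542976 + 1 = 1482.
p and q are the roots of t² − 1482t + 544457 = 0.
Discriminant: 1482² − 4·544457 = 2196324 − 2177828 = 18496; √18496 = 136.
q = (1482 − 136)/2 = 673, p = (1482 + 136)/2 = 809.
Check: 673 · 809 = 544457.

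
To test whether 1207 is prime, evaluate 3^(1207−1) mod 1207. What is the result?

202

3^1 ≡ 3 (mod 1207)
3^2 ≡ 3^2 = 9 ≡ 9 (mod 1207)
3^4 ≡ 9^2 = 81 ≡ 81 (mod 1207)
3^8 ≡ 81^2 = 6561 ≡ 526 (mod 1207)
3^16 ≡ 526^2 = 276676 ≡ 273 (mod 1207)
3^32 ≡ 273^2 = 74529 ≡ 902 (mod 1207)
3^64 ≡ 902^2 = 813604 ≡ 86 (mod 1207)
3^128 ≡ 86^2 = 7396 ≡ 154 (mod 1207)
3^256 ≡ 154^2 = 23716 ≡ 783 (mod 1207)
3^512 ≡ 783^2 = 613089 ≡ 1140 (mod 1207)
3^1024 ≡ 1140^2 = 1299600 ≡ 868 (mod 1207)
1206 = 1024 + 128 + 32 + 16 + 4 + 2 in binary powers of 2.
So 3^1206 ≡ 868 · 154 · 902 · 273 · 81 · 9 ≡ 202 (mod 1207).
Since 202 ≠ 1, base 3 is a Fermat witness: 1207 is composite.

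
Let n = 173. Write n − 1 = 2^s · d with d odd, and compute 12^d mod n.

80

173 − 1 = 172 = 2^2 · 43, so d = 43.
12^1 ≡ 12 (mod 173)
12^2 ≡ 12^2 = 144 ≡ 144 (mod 173)
12^4 ≡ 144^2 = 20736 ≡ 149 (mod 173)
12^8 ≡ 149^2 = 22201 ≡ 57 (mod 173)
12^16 ≡ 57^2 = 3249 ≡ 135 (mod 173)
12^32 ≡ 135^2 = 18225 ≡ 60 (mod 173)
43 = 32 + 8 + 2 + 1 in binary powers of 2.
So 12^43 ≡ 60 · 57 · 144 · 12 ≡ 80 (mod 173).
Squaring chain: 80 → 172; reaches −1, so base 12 does not prove 173 composite.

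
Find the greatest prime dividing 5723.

5723 = 59 · 97
97 is prime.
So 5723 = 59 · 97; the largest prime factor is 97.

97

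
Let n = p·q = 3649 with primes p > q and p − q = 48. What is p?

89

Since p = q + 48, we have 3649 = q(q + 48), so q² + 48q − 3649 = 0.
Discriminant: 48² + 4·3649 = 2304 + 14596 = 16900; √16900 = 130.
q = (−48 + 130)/2 = 41, and p = q + 48 = 89.
Check: 41 · 89 = 3649.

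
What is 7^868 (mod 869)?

7^1 ≡ 7 (mod 869)
7^2 ≡ 7^2 = 49 ≡ 49 (mod 869)
7^4 ≡ 49^2 = 2401 ≡ 663 (mod 869)
7^8 ≡ 663^2 = 439569 ≡ 724 (mod 869)
7^16 ≡ 724^2 = 524176 ≡ 169 (mod 869)
7^32 ≡ 169^2 = 28561 ≡ 753 (mod 869)
7^64 ≡ 753^2 = 567009 ≡ 421 (mod 869)
7^128 ≡ 421^2 = 177241 ≡ 834 (mod 869)
7^256 ≡ 834^2 = 695556 ≡ 356 (mod 869)
7^512 ≡ 356^2 = 126736 ≡ 731 (mod 869)
868 = 512 + 256 + 64 + 32 + 4 in binary powers of 2.
So 7^868 ≡ 731 · 356 · 421 · 753 · 663 ≡ 163 (mod 869).
Since 163 ≠ 1, base 7 is a Fermat witness: 869 is composite.

163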